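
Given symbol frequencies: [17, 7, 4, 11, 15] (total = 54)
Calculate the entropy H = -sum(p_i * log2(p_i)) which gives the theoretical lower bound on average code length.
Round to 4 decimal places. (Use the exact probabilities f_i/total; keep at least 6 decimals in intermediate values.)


Per-symbol terms -p_i * log2(p_i) with p_i = f_i/54:
  p = 17/54 = 0.314815: log2(p) = -1.667425, -p*log2(p) = 0.524930
  p = 7/54 = 0.129630: log2(p) = -2.947533, -p*log2(p) = 0.382088
  p = 4/54 = 0.074074: log2(p) = -3.754888, -p*log2(p) = 0.278140
  p = 11/54 = 0.203704: log2(p) = -2.295456, -p*log2(p) = 0.467593
  p = 15/54 = 0.277778: log2(p) = -1.847997, -p*log2(p) = 0.513332
H = 0.524930 + 0.382088 + 0.278140 + 0.467593 + 0.513332 = 2.166083

H = 2.1661 bits/symbol


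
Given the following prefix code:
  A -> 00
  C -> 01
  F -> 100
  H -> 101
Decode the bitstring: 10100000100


Decoding step by step:
Bits 101 -> H
Bits 00 -> A
Bits 00 -> A
Bits 01 -> C
Bits 00 -> A


Decoded message: HAACA


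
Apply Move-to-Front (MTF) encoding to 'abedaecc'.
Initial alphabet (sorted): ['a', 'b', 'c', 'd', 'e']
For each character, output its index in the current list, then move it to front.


MTF encoding:
'a': index 0 in ['a', 'b', 'c', 'd', 'e'] -> ['a', 'b', 'c', 'd', 'e']
'b': index 1 in ['a', 'b', 'c', 'd', 'e'] -> ['b', 'a', 'c', 'd', 'e']
'e': index 4 in ['b', 'a', 'c', 'd', 'e'] -> ['e', 'b', 'a', 'c', 'd']
'd': index 4 in ['e', 'b', 'a', 'c', 'd'] -> ['d', 'e', 'b', 'a', 'c']
'a': index 3 in ['d', 'e', 'b', 'a', 'c'] -> ['a', 'd', 'e', 'b', 'c']
'e': index 2 in ['a', 'd', 'e', 'b', 'c'] -> ['e', 'a', 'd', 'b', 'c']
'c': index 4 in ['e', 'a', 'd', 'b', 'c'] -> ['c', 'e', 'a', 'd', 'b']
'c': index 0 in ['c', 'e', 'a', 'd', 'b'] -> ['c', 'e', 'a', 'd', 'b']


Output: [0, 1, 4, 4, 3, 2, 4, 0]


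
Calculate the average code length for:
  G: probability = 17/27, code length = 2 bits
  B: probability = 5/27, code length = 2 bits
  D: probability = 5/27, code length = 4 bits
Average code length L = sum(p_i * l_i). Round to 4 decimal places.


Weighted contributions p_i * l_i:
  G: (17/27) * 2 = 34/27
  B: (5/27) * 2 = 10/27
  D: (5/27) * 4 = 20/27
Sum = (34 + 10 + 20)/27 = 64/27

L = 64/27 = 2.3704 bits/symbol


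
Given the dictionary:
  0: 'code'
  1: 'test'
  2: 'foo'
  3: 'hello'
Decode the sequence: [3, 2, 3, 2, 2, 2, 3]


Look up each index in the dictionary:
  3 -> 'hello'
  2 -> 'foo'
  3 -> 'hello'
  2 -> 'foo'
  2 -> 'foo'
  2 -> 'foo'
  3 -> 'hello'

Decoded: "hello foo hello foo foo foo hello"


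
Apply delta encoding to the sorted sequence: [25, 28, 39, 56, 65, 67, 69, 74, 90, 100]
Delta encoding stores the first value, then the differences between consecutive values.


First value: 25
Deltas:
  28 - 25 = 3
  39 - 28 = 11
  56 - 39 = 17
  65 - 56 = 9
  67 - 65 = 2
  69 - 67 = 2
  74 - 69 = 5
  90 - 74 = 16
  100 - 90 = 10


Delta encoded: [25, 3, 11, 17, 9, 2, 2, 5, 16, 10]


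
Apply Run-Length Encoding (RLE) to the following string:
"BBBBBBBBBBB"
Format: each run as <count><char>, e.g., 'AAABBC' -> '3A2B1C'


Scanning runs left to right:
  i=0: run of 'B' x 11 -> '11B'

RLE = 11B


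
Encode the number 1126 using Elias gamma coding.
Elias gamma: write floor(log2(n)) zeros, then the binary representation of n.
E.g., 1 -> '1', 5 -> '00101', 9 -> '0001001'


num_bits = floor(log2(1126)) + 1 = 11
leading_zeros = num_bits - 1 = 10
binary(1126) = 10001100110

Elias gamma(1126) = '0000000000' + '10001100110' = 000000000010001100110 (21 bits)


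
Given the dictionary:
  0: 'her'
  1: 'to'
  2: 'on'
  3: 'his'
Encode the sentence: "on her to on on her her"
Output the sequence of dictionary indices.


Look up each word in the dictionary:
  'on' -> 2
  'her' -> 0
  'to' -> 1
  'on' -> 2
  'on' -> 2
  'her' -> 0
  'her' -> 0

Encoded: [2, 0, 1, 2, 2, 0, 0]


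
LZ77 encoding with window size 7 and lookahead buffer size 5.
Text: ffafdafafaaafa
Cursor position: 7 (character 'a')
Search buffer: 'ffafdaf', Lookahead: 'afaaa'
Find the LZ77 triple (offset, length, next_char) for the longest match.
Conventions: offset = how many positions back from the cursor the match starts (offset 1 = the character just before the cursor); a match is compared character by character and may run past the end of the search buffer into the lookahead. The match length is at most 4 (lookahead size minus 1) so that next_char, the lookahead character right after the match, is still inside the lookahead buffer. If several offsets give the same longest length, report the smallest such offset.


Try each offset into the search buffer:
  offset=1 (pos 6, char 'f'): match length 0
  offset=2 (pos 5, char 'a'): match length 3
  offset=3 (pos 4, char 'd'): match length 0
  offset=4 (pos 3, char 'f'): match length 0
  offset=5 (pos 2, char 'a'): match length 2
  offset=6 (pos 1, char 'f'): match length 0
  offset=7 (pos 0, char 'f'): match length 0
Longest match has length 3 at offset 2.
next_char = character at position 7 + 3 = 10 -> 'a'

Best match: offset=2, length=3 (matching 'afa' starting at position 5)
LZ77 triple: (2, 3, 'a')


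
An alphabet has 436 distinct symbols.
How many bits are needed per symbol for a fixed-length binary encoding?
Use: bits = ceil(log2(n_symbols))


log2(436) = 8.7682
Bracket: 2^8 = 256 < 436 <= 2^9 = 512
So ceil(log2(436)) = 9

bits = ceil(log2(436)) = ceil(8.7682) = 9 bits


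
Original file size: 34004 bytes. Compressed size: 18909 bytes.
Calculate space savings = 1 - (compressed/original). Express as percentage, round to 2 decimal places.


ratio = compressed/original = 18909/34004 = 0.556082
savings = 1 - ratio = 1 - 0.556082 = 0.443918
as a percentage: 0.443918 * 100 = 44.39%

Space savings = 1 - 18909/34004 = 44.39%


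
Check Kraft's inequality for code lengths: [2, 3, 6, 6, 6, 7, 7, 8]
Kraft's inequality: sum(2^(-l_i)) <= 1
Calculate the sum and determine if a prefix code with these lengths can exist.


Sum = 2^(-2) + 2^(-3) + 2^(-6) + 2^(-6) + 2^(-6) + 2^(-7) + 2^(-7) + 2^(-8)
    = 0.25 + 0.125 + 0.015625 + 0.015625 + 0.015625 + 0.0078125 + 0.0078125 + 0.00390625
    = 113/256 = 0.44140625
Since 0.44140625 <= 1, Kraft's inequality IS satisfied.
A prefix code with these lengths CAN exist.

Kraft sum = 0.44140625. Satisfied.


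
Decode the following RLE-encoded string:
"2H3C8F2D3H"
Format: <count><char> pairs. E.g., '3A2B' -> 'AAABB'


Expanding each <count><char> pair:
  2H -> 'HH'
  3C -> 'CCC'
  8F -> 'FFFFFFFF'
  2D -> 'DD'
  3H -> 'HHH'

Decoded = HHCCCFFFFFFFFDDHHH


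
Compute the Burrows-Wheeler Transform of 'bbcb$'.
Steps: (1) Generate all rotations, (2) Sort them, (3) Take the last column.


Rotations (sorted):
  0: $bbcb -> last char: b
  1: b$bbc -> last char: c
  2: bbcb$ -> last char: $
  3: bcb$b -> last char: b
  4: cb$bb -> last char: b


BWT = bc$bb


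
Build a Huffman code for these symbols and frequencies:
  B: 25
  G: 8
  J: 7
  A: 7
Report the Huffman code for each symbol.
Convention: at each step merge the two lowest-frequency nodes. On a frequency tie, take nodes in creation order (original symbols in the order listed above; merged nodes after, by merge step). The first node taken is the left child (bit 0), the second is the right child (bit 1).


Huffman tree construction:
Step 1: Merge J(7) + A(7) = 14
Step 2: Merge G(8) + (J+A)(14) = 22
Step 3: Merge (G+(J+A))(22) + B(25) = 47
Read each symbol's code off the tree from the root (left child = 0, right child = 1).

Codes:
  B: 1 (length 1)
  G: 00 (length 2)
  J: 010 (length 3)
  A: 011 (length 3)
Average code length: 83/47 = 1.7660 bits/symbol


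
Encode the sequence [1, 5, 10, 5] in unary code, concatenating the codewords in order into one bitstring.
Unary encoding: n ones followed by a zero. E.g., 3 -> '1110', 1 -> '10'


Encode each number as n ones followed by a terminating 0:
  1 -> 10 (2 bits)
  5 -> 111110 (6 bits)
  10 -> 11111111110 (11 bits)
  5 -> 111110 (6 bits)
Total length = 2 + 6 + 11 + 6 = 25 bits.

Unary([1, 5, 10, 5]) = 1011111011111111110111110 (25 bits)


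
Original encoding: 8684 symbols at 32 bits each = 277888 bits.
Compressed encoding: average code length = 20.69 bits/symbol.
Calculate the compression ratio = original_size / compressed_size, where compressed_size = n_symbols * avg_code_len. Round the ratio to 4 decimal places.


original_size = n_symbols * orig_bits = 8684 * 32 = 277888 bits
compressed_size = n_symbols * avg_code_len = 8684 * 20.69 = 179671.96 bits
ratio = original_size / compressed_size = 277888 / 179671.96 = 1.5466

Compression ratio = 1.5466


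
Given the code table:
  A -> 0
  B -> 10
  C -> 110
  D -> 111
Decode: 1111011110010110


Decoding:
111 -> D
10 -> B
111 -> D
10 -> B
0 -> A
10 -> B
110 -> C


Result: DBDBABC


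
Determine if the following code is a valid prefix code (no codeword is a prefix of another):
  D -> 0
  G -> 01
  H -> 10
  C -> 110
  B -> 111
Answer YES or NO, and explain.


Checking each pair (does one codeword prefix another?):
  D='0' vs G='01': prefix -- VIOLATION

NO -- this is NOT a valid prefix code. D (0) is a prefix of G (01).


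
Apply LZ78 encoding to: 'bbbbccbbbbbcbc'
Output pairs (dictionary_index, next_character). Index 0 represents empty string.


LZ78 encoding steps:
Dictionary: {0: ''}
Step 1: w='' (idx 0), next='b' -> output (0, 'b'), add 'b' as idx 1
Step 2: w='b' (idx 1), next='b' -> output (1, 'b'), add 'bb' as idx 2
Step 3: w='b' (idx 1), next='c' -> output (1, 'c'), add 'bc' as idx 3
Step 4: w='' (idx 0), next='c' -> output (0, 'c'), add 'c' as idx 4
Step 5: w='bb' (idx 2), next='b' -> output (2, 'b'), add 'bbb' as idx 5
Step 6: w='bb' (idx 2), next='c' -> output (2, 'c'), add 'bbc' as idx 6
Step 7: w='bc' (idx 3), end of input -> output (3, '')


Encoded: [(0, 'b'), (1, 'b'), (1, 'c'), (0, 'c'), (2, 'b'), (2, 'c'), (3, '')]


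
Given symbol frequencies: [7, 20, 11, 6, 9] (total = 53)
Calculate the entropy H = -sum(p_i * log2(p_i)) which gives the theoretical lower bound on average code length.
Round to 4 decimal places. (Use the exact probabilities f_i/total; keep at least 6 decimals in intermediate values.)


Per-symbol terms -p_i * log2(p_i) with p_i = f_i/53:
  p = 7/53 = 0.132075: log2(p) = -2.920566, -p*log2(p) = 0.385735
  p = 20/53 = 0.377358: log2(p) = -1.405992, -p*log2(p) = 0.530563
  p = 11/53 = 0.207547: log2(p) = -2.268489, -p*log2(p) = 0.470818
  p = 6/53 = 0.113208: log2(p) = -3.142958, -p*log2(p) = 0.355807
  p = 9/53 = 0.169811: log2(p) = -2.557995, -p*log2(p) = 0.434377
H = 0.385735 + 0.530563 + 0.470818 + 0.355807 + 0.434377 = 2.177300

H = 2.1773 bits/symbol


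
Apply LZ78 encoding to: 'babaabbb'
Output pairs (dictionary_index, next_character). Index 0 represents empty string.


LZ78 encoding steps:
Dictionary: {0: ''}
Step 1: w='' (idx 0), next='b' -> output (0, 'b'), add 'b' as idx 1
Step 2: w='' (idx 0), next='a' -> output (0, 'a'), add 'a' as idx 2
Step 3: w='b' (idx 1), next='a' -> output (1, 'a'), add 'ba' as idx 3
Step 4: w='a' (idx 2), next='b' -> output (2, 'b'), add 'ab' as idx 4
Step 5: w='b' (idx 1), next='b' -> output (1, 'b'), add 'bb' as idx 5


Encoded: [(0, 'b'), (0, 'a'), (1, 'a'), (2, 'b'), (1, 'b')]


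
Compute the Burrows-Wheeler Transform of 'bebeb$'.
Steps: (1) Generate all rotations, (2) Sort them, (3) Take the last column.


Rotations (sorted):
  0: $bebeb -> last char: b
  1: b$bebe -> last char: e
  2: beb$be -> last char: e
  3: bebeb$ -> last char: $
  4: eb$beb -> last char: b
  5: ebeb$b -> last char: b


BWT = bee$bb


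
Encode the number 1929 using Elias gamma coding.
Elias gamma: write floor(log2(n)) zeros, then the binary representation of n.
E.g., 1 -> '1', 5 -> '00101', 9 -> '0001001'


num_bits = floor(log2(1929)) + 1 = 11
leading_zeros = num_bits - 1 = 10
binary(1929) = 11110001001

Elias gamma(1929) = '0000000000' + '11110001001' = 000000000011110001001 (21 bits)


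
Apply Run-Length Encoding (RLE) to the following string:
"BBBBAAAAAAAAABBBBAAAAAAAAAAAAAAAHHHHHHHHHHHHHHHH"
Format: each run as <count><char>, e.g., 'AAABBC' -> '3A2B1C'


Scanning runs left to right:
  i=0: run of 'B' x 4 -> '4B'
  i=4: run of 'A' x 9 -> '9A'
  i=13: run of 'B' x 4 -> '4B'
  i=17: run of 'A' x 15 -> '15A'
  i=32: run of 'H' x 16 -> '16H'

RLE = 4B9A4B15A16H


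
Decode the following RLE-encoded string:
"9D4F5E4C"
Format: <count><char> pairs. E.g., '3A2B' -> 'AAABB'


Expanding each <count><char> pair:
  9D -> 'DDDDDDDDD'
  4F -> 'FFFF'
  5E -> 'EEEEE'
  4C -> 'CCCC'

Decoded = DDDDDDDDDFFFFEEEEECCCC


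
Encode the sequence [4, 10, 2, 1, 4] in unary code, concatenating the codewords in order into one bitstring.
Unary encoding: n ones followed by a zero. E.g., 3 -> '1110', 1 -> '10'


Encode each number as n ones followed by a terminating 0:
  4 -> 11110 (5 bits)
  10 -> 11111111110 (11 bits)
  2 -> 110 (3 bits)
  1 -> 10 (2 bits)
  4 -> 11110 (5 bits)
Total length = 5 + 11 + 3 + 2 + 5 = 26 bits.

Unary([4, 10, 2, 1, 4]) = 11110111111111101101011110 (26 bits)


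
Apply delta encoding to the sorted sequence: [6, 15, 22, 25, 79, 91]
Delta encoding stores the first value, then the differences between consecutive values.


First value: 6
Deltas:
  15 - 6 = 9
  22 - 15 = 7
  25 - 22 = 3
  79 - 25 = 54
  91 - 79 = 12


Delta encoded: [6, 9, 7, 3, 54, 12]


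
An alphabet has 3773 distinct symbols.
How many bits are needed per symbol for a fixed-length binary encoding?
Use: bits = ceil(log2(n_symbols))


log2(3773) = 11.8815
Bracket: 2^11 = 2048 < 3773 <= 2^12 = 4096
So ceil(log2(3773)) = 12

bits = ceil(log2(3773)) = ceil(11.8815) = 12 bits


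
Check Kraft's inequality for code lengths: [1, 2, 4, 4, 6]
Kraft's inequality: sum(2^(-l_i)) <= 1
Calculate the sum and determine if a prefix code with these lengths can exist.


Sum = 2^(-1) + 2^(-2) + 2^(-4) + 2^(-4) + 2^(-6)
    = 0.5 + 0.25 + 0.0625 + 0.0625 + 0.015625
    = 57/64 = 0.890625
Since 0.890625 <= 1, Kraft's inequality IS satisfied.
A prefix code with these lengths CAN exist.

Kraft sum = 0.890625. Satisfied.


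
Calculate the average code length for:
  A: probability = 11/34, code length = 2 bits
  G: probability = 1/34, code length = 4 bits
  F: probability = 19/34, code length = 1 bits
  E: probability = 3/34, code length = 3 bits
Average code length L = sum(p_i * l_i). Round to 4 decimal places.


Weighted contributions p_i * l_i:
  A: (11/34) * 2 = 22/34
  G: (1/34) * 4 = 4/34
  F: (19/34) * 1 = 19/34
  E: (3/34) * 3 = 9/34
Sum = (22 + 4 + 19 + 9)/34 = 54/34

L = 54/34 = 1.5882 bits/symbol


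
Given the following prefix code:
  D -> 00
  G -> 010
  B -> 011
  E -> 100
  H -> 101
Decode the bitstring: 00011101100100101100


Decoding step by step:
Bits 00 -> D
Bits 011 -> B
Bits 101 -> H
Bits 100 -> E
Bits 100 -> E
Bits 101 -> H
Bits 100 -> E


Decoded message: DBHEEHE


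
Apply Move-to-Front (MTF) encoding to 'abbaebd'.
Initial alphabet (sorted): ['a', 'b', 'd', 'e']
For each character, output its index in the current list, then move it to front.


MTF encoding:
'a': index 0 in ['a', 'b', 'd', 'e'] -> ['a', 'b', 'd', 'e']
'b': index 1 in ['a', 'b', 'd', 'e'] -> ['b', 'a', 'd', 'e']
'b': index 0 in ['b', 'a', 'd', 'e'] -> ['b', 'a', 'd', 'e']
'a': index 1 in ['b', 'a', 'd', 'e'] -> ['a', 'b', 'd', 'e']
'e': index 3 in ['a', 'b', 'd', 'e'] -> ['e', 'a', 'b', 'd']
'b': index 2 in ['e', 'a', 'b', 'd'] -> ['b', 'e', 'a', 'd']
'd': index 3 in ['b', 'e', 'a', 'd'] -> ['d', 'b', 'e', 'a']


Output: [0, 1, 0, 1, 3, 2, 3]


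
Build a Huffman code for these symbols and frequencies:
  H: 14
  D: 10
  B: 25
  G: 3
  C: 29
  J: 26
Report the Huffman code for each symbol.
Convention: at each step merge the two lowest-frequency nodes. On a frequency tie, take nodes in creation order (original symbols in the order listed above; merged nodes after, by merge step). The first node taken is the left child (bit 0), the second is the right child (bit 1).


Huffman tree construction:
Step 1: Merge G(3) + D(10) = 13
Step 2: Merge (G+D)(13) + H(14) = 27
Step 3: Merge B(25) + J(26) = 51
Step 4: Merge ((G+D)+H)(27) + C(29) = 56
Step 5: Merge (B+J)(51) + (((G+D)+H)+C)(56) = 107
Read each symbol's code off the tree from the root (left child = 0, right child = 1).

Codes:
  H: 101 (length 3)
  D: 1001 (length 4)
  B: 00 (length 2)
  G: 1000 (length 4)
  C: 11 (length 2)
  J: 01 (length 2)
Average code length: 254/107 = 2.3738 bits/symbol


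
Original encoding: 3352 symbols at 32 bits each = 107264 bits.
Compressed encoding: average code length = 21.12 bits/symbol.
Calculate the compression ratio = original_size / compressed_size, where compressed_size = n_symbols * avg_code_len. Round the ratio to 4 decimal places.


original_size = n_symbols * orig_bits = 3352 * 32 = 107264 bits
compressed_size = n_symbols * avg_code_len = 3352 * 21.12 = 70794.24 bits
ratio = original_size / compressed_size = 107264 / 70794.24 = 1.5152

Compression ratio = 1.5152


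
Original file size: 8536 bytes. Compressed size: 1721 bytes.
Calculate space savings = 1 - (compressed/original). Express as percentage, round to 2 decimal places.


ratio = compressed/original = 1721/8536 = 0.201617
savings = 1 - ratio = 1 - 0.201617 = 0.798383
as a percentage: 0.798383 * 100 = 79.84%

Space savings = 1 - 1721/8536 = 79.84%


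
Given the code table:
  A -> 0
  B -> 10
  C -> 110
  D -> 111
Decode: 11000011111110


Decoding:
110 -> C
0 -> A
0 -> A
0 -> A
111 -> D
111 -> D
10 -> B


Result: CAAADDB


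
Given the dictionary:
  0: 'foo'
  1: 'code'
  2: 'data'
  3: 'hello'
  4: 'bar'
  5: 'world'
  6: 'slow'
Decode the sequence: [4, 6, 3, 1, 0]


Look up each index in the dictionary:
  4 -> 'bar'
  6 -> 'slow'
  3 -> 'hello'
  1 -> 'code'
  0 -> 'foo'

Decoded: "bar slow hello code foo"


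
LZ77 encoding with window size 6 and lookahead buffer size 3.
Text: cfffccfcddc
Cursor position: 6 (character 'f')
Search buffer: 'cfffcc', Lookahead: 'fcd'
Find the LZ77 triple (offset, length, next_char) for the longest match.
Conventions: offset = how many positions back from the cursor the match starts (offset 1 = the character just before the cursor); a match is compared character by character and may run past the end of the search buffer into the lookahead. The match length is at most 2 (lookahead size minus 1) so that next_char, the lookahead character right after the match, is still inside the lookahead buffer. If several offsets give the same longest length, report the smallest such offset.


Try each offset into the search buffer:
  offset=1 (pos 5, char 'c'): match length 0
  offset=2 (pos 4, char 'c'): match length 0
  offset=3 (pos 3, char 'f'): match length 2
  offset=4 (pos 2, char 'f'): match length 1
  offset=5 (pos 1, char 'f'): match length 1
  offset=6 (pos 0, char 'c'): match length 0
Longest match has length 2 at offset 3.
next_char = character at position 6 + 2 = 8 -> 'd'

Best match: offset=3, length=2 (matching 'fc' starting at position 3)
LZ77 triple: (3, 2, 'd')


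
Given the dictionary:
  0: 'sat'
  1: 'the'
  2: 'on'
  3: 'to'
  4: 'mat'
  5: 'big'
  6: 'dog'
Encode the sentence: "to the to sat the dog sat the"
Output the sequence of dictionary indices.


Look up each word in the dictionary:
  'to' -> 3
  'the' -> 1
  'to' -> 3
  'sat' -> 0
  'the' -> 1
  'dog' -> 6
  'sat' -> 0
  'the' -> 1

Encoded: [3, 1, 3, 0, 1, 6, 0, 1]


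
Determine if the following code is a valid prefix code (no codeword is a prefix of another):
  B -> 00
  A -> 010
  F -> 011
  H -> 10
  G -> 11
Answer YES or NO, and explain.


Checking each pair (does one codeword prefix another?):
  B='00' vs A='010': no prefix
  B='00' vs F='011': no prefix
  B='00' vs H='10': no prefix
  B='00' vs G='11': no prefix
  A='010' vs B='00': no prefix
  A='010' vs F='011': no prefix
  A='010' vs H='10': no prefix
  A='010' vs G='11': no prefix
  F='011' vs B='00': no prefix
  F='011' vs A='010': no prefix
  F='011' vs H='10': no prefix
  F='011' vs G='11': no prefix
  H='10' vs B='00': no prefix
  H='10' vs A='010': no prefix
  H='10' vs F='011': no prefix
  H='10' vs G='11': no prefix
  G='11' vs B='00': no prefix
  G='11' vs A='010': no prefix
  G='11' vs F='011': no prefix
  G='11' vs H='10': no prefix
No violation found over all pairs.

YES -- this is a valid prefix code. No codeword is a prefix of any other codeword.


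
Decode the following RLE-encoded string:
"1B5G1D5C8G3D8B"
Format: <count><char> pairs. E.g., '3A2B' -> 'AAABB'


Expanding each <count><char> pair:
  1B -> 'B'
  5G -> 'GGGGG'
  1D -> 'D'
  5C -> 'CCCCC'
  8G -> 'GGGGGGGG'
  3D -> 'DDD'
  8B -> 'BBBBBBBB'

Decoded = BGGGGGDCCCCCGGGGGGGGDDDBBBBBBBB


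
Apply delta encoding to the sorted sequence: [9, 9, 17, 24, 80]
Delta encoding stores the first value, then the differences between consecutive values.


First value: 9
Deltas:
  9 - 9 = 0
  17 - 9 = 8
  24 - 17 = 7
  80 - 24 = 56


Delta encoded: [9, 0, 8, 7, 56]


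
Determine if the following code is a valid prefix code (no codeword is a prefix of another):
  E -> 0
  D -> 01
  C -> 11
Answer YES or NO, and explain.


Checking each pair (does one codeword prefix another?):
  E='0' vs D='01': prefix -- VIOLATION

NO -- this is NOT a valid prefix code. E (0) is a prefix of D (01).


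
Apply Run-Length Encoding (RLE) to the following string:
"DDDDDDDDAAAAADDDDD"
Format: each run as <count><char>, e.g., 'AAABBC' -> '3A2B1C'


Scanning runs left to right:
  i=0: run of 'D' x 8 -> '8D'
  i=8: run of 'A' x 5 -> '5A'
  i=13: run of 'D' x 5 -> '5D'

RLE = 8D5A5D


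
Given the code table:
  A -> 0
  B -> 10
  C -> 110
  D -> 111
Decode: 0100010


Decoding:
0 -> A
10 -> B
0 -> A
0 -> A
10 -> B


Result: ABAAB


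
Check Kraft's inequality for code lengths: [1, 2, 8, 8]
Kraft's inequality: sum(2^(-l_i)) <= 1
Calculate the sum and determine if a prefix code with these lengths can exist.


Sum = 2^(-1) + 2^(-2) + 2^(-8) + 2^(-8)
    = 0.5 + 0.25 + 0.00390625 + 0.00390625
    = 194/256 = 0.7578125
Since 0.7578125 <= 1, Kraft's inequality IS satisfied.
A prefix code with these lengths CAN exist.

Kraft sum = 0.7578125. Satisfied.


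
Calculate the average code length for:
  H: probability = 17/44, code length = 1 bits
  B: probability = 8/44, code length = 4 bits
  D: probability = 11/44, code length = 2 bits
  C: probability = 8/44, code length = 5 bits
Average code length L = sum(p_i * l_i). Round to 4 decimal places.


Weighted contributions p_i * l_i:
  H: (17/44) * 1 = 17/44
  B: (8/44) * 4 = 32/44
  D: (11/44) * 2 = 22/44
  C: (8/44) * 5 = 40/44
Sum = (17 + 32 + 22 + 40)/44 = 111/44

L = 111/44 = 2.5227 bits/symbol


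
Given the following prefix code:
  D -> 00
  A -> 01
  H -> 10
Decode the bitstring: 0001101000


Decoding step by step:
Bits 00 -> D
Bits 01 -> A
Bits 10 -> H
Bits 10 -> H
Bits 00 -> D


Decoded message: DAHHD


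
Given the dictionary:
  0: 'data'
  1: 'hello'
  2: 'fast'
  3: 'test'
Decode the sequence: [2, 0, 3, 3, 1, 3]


Look up each index in the dictionary:
  2 -> 'fast'
  0 -> 'data'
  3 -> 'test'
  3 -> 'test'
  1 -> 'hello'
  3 -> 'test'

Decoded: "fast data test test hello test"


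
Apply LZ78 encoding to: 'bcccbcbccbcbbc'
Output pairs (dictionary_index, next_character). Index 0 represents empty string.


LZ78 encoding steps:
Dictionary: {0: ''}
Step 1: w='' (idx 0), next='b' -> output (0, 'b'), add 'b' as idx 1
Step 2: w='' (idx 0), next='c' -> output (0, 'c'), add 'c' as idx 2
Step 3: w='c' (idx 2), next='c' -> output (2, 'c'), add 'cc' as idx 3
Step 4: w='b' (idx 1), next='c' -> output (1, 'c'), add 'bc' as idx 4
Step 5: w='bc' (idx 4), next='c' -> output (4, 'c'), add 'bcc' as idx 5
Step 6: w='bc' (idx 4), next='b' -> output (4, 'b'), add 'bcb' as idx 6
Step 7: w='bc' (idx 4), end of input -> output (4, '')


Encoded: [(0, 'b'), (0, 'c'), (2, 'c'), (1, 'c'), (4, 'c'), (4, 'b'), (4, '')]


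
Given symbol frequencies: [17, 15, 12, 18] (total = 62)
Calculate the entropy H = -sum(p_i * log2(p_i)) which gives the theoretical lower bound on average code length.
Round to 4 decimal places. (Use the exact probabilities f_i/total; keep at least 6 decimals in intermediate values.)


Per-symbol terms -p_i * log2(p_i) with p_i = f_i/62:
  p = 17/62 = 0.274194: log2(p) = -1.866733, -p*log2(p) = 0.511846
  p = 15/62 = 0.241935: log2(p) = -2.047306, -p*log2(p) = 0.495316
  p = 12/62 = 0.193548: log2(p) = -2.369234, -p*log2(p) = 0.458561
  p = 18/62 = 0.290323: log2(p) = -1.784271, -p*log2(p) = 0.518014
H = 0.511846 + 0.495316 + 0.458561 + 0.518014 = 1.983737

H = 1.9837 bits/symbol


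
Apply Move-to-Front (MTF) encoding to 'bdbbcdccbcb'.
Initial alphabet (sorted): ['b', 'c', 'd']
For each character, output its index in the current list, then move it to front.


MTF encoding:
'b': index 0 in ['b', 'c', 'd'] -> ['b', 'c', 'd']
'd': index 2 in ['b', 'c', 'd'] -> ['d', 'b', 'c']
'b': index 1 in ['d', 'b', 'c'] -> ['b', 'd', 'c']
'b': index 0 in ['b', 'd', 'c'] -> ['b', 'd', 'c']
'c': index 2 in ['b', 'd', 'c'] -> ['c', 'b', 'd']
'd': index 2 in ['c', 'b', 'd'] -> ['d', 'c', 'b']
'c': index 1 in ['d', 'c', 'b'] -> ['c', 'd', 'b']
'c': index 0 in ['c', 'd', 'b'] -> ['c', 'd', 'b']
'b': index 2 in ['c', 'd', 'b'] -> ['b', 'c', 'd']
'c': index 1 in ['b', 'c', 'd'] -> ['c', 'b', 'd']
'b': index 1 in ['c', 'b', 'd'] -> ['b', 'c', 'd']


Output: [0, 2, 1, 0, 2, 2, 1, 0, 2, 1, 1]


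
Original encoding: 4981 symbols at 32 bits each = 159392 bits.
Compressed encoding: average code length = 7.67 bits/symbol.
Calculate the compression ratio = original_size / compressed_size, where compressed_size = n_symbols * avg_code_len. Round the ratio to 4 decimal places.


original_size = n_symbols * orig_bits = 4981 * 32 = 159392 bits
compressed_size = n_symbols * avg_code_len = 4981 * 7.67 = 38204.27 bits
ratio = original_size / compressed_size = 159392 / 38204.27 = 4.1721

Compression ratio = 4.1721


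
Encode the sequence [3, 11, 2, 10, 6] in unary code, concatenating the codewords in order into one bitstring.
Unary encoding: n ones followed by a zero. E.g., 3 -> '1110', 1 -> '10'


Encode each number as n ones followed by a terminating 0:
  3 -> 1110 (4 bits)
  11 -> 111111111110 (12 bits)
  2 -> 110 (3 bits)
  10 -> 11111111110 (11 bits)
  6 -> 1111110 (7 bits)
Total length = 4 + 12 + 3 + 11 + 7 = 37 bits.

Unary([3, 11, 2, 10, 6]) = 1110111111111110110111111111101111110 (37 bits)


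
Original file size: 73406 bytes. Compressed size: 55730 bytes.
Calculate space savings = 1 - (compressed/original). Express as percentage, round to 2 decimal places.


ratio = compressed/original = 55730/73406 = 0.759202
savings = 1 - ratio = 1 - 0.759202 = 0.240798
as a percentage: 0.240798 * 100 = 24.08%

Space savings = 1 - 55730/73406 = 24.08%


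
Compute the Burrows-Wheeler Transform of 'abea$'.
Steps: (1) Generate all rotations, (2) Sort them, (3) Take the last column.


Rotations (sorted):
  0: $abea -> last char: a
  1: a$abe -> last char: e
  2: abea$ -> last char: $
  3: bea$a -> last char: a
  4: ea$ab -> last char: b


BWT = ae$ab


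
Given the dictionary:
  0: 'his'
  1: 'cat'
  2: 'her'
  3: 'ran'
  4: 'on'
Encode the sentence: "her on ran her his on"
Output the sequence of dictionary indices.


Look up each word in the dictionary:
  'her' -> 2
  'on' -> 4
  'ran' -> 3
  'her' -> 2
  'his' -> 0
  'on' -> 4

Encoded: [2, 4, 3, 2, 0, 4]


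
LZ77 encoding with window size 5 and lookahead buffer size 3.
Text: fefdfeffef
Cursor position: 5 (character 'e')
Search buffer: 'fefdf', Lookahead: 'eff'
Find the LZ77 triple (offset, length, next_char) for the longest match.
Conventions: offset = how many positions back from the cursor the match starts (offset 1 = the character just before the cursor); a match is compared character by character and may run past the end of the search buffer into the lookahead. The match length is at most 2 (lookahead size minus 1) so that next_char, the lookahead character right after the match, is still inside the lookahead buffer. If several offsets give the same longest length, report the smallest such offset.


Try each offset into the search buffer:
  offset=1 (pos 4, char 'f'): match length 0
  offset=2 (pos 3, char 'd'): match length 0
  offset=3 (pos 2, char 'f'): match length 0
  offset=4 (pos 1, char 'e'): match length 2
  offset=5 (pos 0, char 'f'): match length 0
Longest match has length 2 at offset 4.
next_char = character at position 5 + 2 = 7 -> 'f'

Best match: offset=4, length=2 (matching 'ef' starting at position 1)
LZ77 triple: (4, 2, 'f')


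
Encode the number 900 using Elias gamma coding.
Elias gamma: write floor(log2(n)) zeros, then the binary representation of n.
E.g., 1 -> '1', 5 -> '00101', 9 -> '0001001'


num_bits = floor(log2(900)) + 1 = 10
leading_zeros = num_bits - 1 = 9
binary(900) = 1110000100

Elias gamma(900) = '000000000' + '1110000100' = 0000000001110000100 (19 bits)


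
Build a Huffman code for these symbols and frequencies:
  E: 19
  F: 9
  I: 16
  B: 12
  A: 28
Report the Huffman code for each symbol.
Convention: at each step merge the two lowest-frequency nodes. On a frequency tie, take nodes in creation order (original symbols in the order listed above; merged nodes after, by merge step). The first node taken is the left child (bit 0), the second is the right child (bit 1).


Huffman tree construction:
Step 1: Merge F(9) + B(12) = 21
Step 2: Merge I(16) + E(19) = 35
Step 3: Merge (F+B)(21) + A(28) = 49
Step 4: Merge (I+E)(35) + ((F+B)+A)(49) = 84
Read each symbol's code off the tree from the root (left child = 0, right child = 1).

Codes:
  E: 01 (length 2)
  F: 100 (length 3)
  I: 00 (length 2)
  B: 101 (length 3)
  A: 11 (length 2)
Average code length: 189/84 = 2.2500 bits/symbol


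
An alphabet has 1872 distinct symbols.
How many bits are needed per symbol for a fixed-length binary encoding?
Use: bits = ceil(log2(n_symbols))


log2(1872) = 10.8704
Bracket: 2^10 = 1024 < 1872 <= 2^11 = 2048
So ceil(log2(1872)) = 11

bits = ceil(log2(1872)) = ceil(10.8704) = 11 bits


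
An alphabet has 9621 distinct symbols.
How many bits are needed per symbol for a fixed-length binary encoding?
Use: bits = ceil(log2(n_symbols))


log2(9621) = 13.232
Bracket: 2^13 = 8192 < 9621 <= 2^14 = 16384
So ceil(log2(9621)) = 14

bits = ceil(log2(9621)) = ceil(13.232) = 14 bits


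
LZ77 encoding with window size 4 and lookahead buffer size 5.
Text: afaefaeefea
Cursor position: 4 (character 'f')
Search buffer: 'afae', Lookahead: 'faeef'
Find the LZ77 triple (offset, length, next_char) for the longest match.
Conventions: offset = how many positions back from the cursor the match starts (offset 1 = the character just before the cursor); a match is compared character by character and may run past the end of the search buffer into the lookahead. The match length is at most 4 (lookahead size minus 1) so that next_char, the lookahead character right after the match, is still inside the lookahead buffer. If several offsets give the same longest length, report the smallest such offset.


Try each offset into the search buffer:
  offset=1 (pos 3, char 'e'): match length 0
  offset=2 (pos 2, char 'a'): match length 0
  offset=3 (pos 1, char 'f'): match length 3
  offset=4 (pos 0, char 'a'): match length 0
Longest match has length 3 at offset 3.
next_char = character at position 4 + 3 = 7 -> 'e'

Best match: offset=3, length=3 (matching 'fae' starting at position 1)
LZ77 triple: (3, 3, 'e')


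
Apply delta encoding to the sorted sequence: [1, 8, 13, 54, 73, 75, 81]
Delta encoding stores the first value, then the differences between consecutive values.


First value: 1
Deltas:
  8 - 1 = 7
  13 - 8 = 5
  54 - 13 = 41
  73 - 54 = 19
  75 - 73 = 2
  81 - 75 = 6


Delta encoded: [1, 7, 5, 41, 19, 2, 6]


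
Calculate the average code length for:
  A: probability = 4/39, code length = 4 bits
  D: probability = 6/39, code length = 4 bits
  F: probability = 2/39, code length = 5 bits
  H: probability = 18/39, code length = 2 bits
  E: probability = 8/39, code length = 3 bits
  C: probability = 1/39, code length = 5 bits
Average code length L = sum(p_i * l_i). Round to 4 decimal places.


Weighted contributions p_i * l_i:
  A: (4/39) * 4 = 16/39
  D: (6/39) * 4 = 24/39
  F: (2/39) * 5 = 10/39
  H: (18/39) * 2 = 36/39
  E: (8/39) * 3 = 24/39
  C: (1/39) * 5 = 5/39
Sum = (16 + 24 + 10 + 36 + 24 + 5)/39 = 115/39

L = 115/39 = 2.9487 bits/symbol


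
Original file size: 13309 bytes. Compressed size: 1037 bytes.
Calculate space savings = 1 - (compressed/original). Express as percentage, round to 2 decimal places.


ratio = compressed/original = 1037/13309 = 0.077917
savings = 1 - ratio = 1 - 0.077917 = 0.922083
as a percentage: 0.922083 * 100 = 92.21%

Space savings = 1 - 1037/13309 = 92.21%


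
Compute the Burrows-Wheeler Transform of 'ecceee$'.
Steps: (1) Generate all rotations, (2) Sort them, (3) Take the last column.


Rotations (sorted):
  0: $ecceee -> last char: e
  1: cceee$e -> last char: e
  2: ceee$ec -> last char: c
  3: e$eccee -> last char: e
  4: ecceee$ -> last char: $
  5: ee$ecce -> last char: e
  6: eee$ecc -> last char: c


BWT = eece$ec


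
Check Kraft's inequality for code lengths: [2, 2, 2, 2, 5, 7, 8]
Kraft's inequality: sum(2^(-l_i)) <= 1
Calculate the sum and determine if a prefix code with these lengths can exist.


Sum = 2^(-2) + 2^(-2) + 2^(-2) + 2^(-2) + 2^(-5) + 2^(-7) + 2^(-8)
    = 0.25 + 0.25 + 0.25 + 0.25 + 0.03125 + 0.0078125 + 0.00390625
    = 267/256 = 1.04296875
Since 1.04296875 > 1, Kraft's inequality is NOT satisfied.
A prefix code with these lengths CANNOT exist.

Kraft sum = 1.04296875. Not satisfied.


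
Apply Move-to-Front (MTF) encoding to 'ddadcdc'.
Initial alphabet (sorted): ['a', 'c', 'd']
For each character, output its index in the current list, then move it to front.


MTF encoding:
'd': index 2 in ['a', 'c', 'd'] -> ['d', 'a', 'c']
'd': index 0 in ['d', 'a', 'c'] -> ['d', 'a', 'c']
'a': index 1 in ['d', 'a', 'c'] -> ['a', 'd', 'c']
'd': index 1 in ['a', 'd', 'c'] -> ['d', 'a', 'c']
'c': index 2 in ['d', 'a', 'c'] -> ['c', 'd', 'a']
'd': index 1 in ['c', 'd', 'a'] -> ['d', 'c', 'a']
'c': index 1 in ['d', 'c', 'a'] -> ['c', 'd', 'a']


Output: [2, 0, 1, 1, 2, 1, 1]


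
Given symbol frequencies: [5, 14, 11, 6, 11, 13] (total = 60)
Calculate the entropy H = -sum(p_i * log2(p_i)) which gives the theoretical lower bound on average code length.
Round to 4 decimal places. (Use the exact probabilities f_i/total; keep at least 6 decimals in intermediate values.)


Per-symbol terms -p_i * log2(p_i) with p_i = f_i/60:
  p = 5/60 = 0.083333: log2(p) = -3.584963, -p*log2(p) = 0.298747
  p = 14/60 = 0.233333: log2(p) = -2.099536, -p*log2(p) = 0.489892
  p = 11/60 = 0.183333: log2(p) = -2.447459, -p*log2(p) = 0.448701
  p = 6/60 = 0.100000: log2(p) = -3.321928, -p*log2(p) = 0.332193
  p = 11/60 = 0.183333: log2(p) = -2.447459, -p*log2(p) = 0.448701
  p = 13/60 = 0.216667: log2(p) = -2.206451, -p*log2(p) = 0.478064
H = 0.298747 + 0.489892 + 0.448701 + 0.332193 + 0.448701 + 0.478064 = 2.496298

H = 2.4963 bits/symbol


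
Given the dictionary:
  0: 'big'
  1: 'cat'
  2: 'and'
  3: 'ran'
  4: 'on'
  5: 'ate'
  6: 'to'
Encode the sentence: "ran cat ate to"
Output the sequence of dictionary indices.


Look up each word in the dictionary:
  'ran' -> 3
  'cat' -> 1
  'ate' -> 5
  'to' -> 6

Encoded: [3, 1, 5, 6]


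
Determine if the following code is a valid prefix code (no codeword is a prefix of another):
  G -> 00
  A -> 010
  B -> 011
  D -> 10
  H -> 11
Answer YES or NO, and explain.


Checking each pair (does one codeword prefix another?):
  G='00' vs A='010': no prefix
  G='00' vs B='011': no prefix
  G='00' vs D='10': no prefix
  G='00' vs H='11': no prefix
  A='010' vs G='00': no prefix
  A='010' vs B='011': no prefix
  A='010' vs D='10': no prefix
  A='010' vs H='11': no prefix
  B='011' vs G='00': no prefix
  B='011' vs A='010': no prefix
  B='011' vs D='10': no prefix
  B='011' vs H='11': no prefix
  D='10' vs G='00': no prefix
  D='10' vs A='010': no prefix
  D='10' vs B='011': no prefix
  D='10' vs H='11': no prefix
  H='11' vs G='00': no prefix
  H='11' vs A='010': no prefix
  H='11' vs B='011': no prefix
  H='11' vs D='10': no prefix
No violation found over all pairs.

YES -- this is a valid prefix code. No codeword is a prefix of any other codeword.


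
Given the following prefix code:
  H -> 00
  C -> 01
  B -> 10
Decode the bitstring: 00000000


Decoding step by step:
Bits 00 -> H
Bits 00 -> H
Bits 00 -> H
Bits 00 -> H


Decoded message: HHHH


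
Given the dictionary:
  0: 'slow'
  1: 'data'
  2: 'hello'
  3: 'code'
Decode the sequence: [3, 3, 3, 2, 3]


Look up each index in the dictionary:
  3 -> 'code'
  3 -> 'code'
  3 -> 'code'
  2 -> 'hello'
  3 -> 'code'

Decoded: "code code code hello code"


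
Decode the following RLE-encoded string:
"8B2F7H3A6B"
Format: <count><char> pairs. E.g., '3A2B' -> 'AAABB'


Expanding each <count><char> pair:
  8B -> 'BBBBBBBB'
  2F -> 'FF'
  7H -> 'HHHHHHH'
  3A -> 'AAA'
  6B -> 'BBBBBB'

Decoded = BBBBBBBBFFHHHHHHHAAABBBBBB


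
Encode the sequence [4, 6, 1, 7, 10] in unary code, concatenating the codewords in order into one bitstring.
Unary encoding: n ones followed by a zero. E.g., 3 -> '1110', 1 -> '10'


Encode each number as n ones followed by a terminating 0:
  4 -> 11110 (5 bits)
  6 -> 1111110 (7 bits)
  1 -> 10 (2 bits)
  7 -> 11111110 (8 bits)
  10 -> 11111111110 (11 bits)
Total length = 5 + 7 + 2 + 8 + 11 = 33 bits.

Unary([4, 6, 1, 7, 10]) = 111101111110101111111011111111110 (33 bits)


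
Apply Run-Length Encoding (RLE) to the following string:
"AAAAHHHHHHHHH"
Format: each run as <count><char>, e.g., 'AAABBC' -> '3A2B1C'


Scanning runs left to right:
  i=0: run of 'A' x 4 -> '4A'
  i=4: run of 'H' x 9 -> '9H'

RLE = 4A9H


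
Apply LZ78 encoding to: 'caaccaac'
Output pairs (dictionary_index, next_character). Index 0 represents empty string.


LZ78 encoding steps:
Dictionary: {0: ''}
Step 1: w='' (idx 0), next='c' -> output (0, 'c'), add 'c' as idx 1
Step 2: w='' (idx 0), next='a' -> output (0, 'a'), add 'a' as idx 2
Step 3: w='a' (idx 2), next='c' -> output (2, 'c'), add 'ac' as idx 3
Step 4: w='c' (idx 1), next='a' -> output (1, 'a'), add 'ca' as idx 4
Step 5: w='ac' (idx 3), end of input -> output (3, '')


Encoded: [(0, 'c'), (0, 'a'), (2, 'c'), (1, 'a'), (3, '')]


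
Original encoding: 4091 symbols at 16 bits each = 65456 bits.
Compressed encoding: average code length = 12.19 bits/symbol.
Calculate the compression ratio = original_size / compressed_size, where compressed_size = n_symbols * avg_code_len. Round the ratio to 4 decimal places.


original_size = n_symbols * orig_bits = 4091 * 16 = 65456 bits
compressed_size = n_symbols * avg_code_len = 4091 * 12.19 = 49869.29 bits
ratio = original_size / compressed_size = 65456 / 49869.29 = 1.3126

Compression ratio = 1.3126


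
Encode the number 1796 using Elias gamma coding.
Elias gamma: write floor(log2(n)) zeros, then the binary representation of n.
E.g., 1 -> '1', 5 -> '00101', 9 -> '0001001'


num_bits = floor(log2(1796)) + 1 = 11
leading_zeros = num_bits - 1 = 10
binary(1796) = 11100000100

Elias gamma(1796) = '0000000000' + '11100000100' = 000000000011100000100 (21 bits)


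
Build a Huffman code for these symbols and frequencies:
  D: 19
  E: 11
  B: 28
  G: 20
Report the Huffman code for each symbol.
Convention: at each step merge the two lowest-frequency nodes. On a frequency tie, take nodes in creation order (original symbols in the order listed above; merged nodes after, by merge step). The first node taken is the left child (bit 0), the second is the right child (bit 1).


Huffman tree construction:
Step 1: Merge E(11) + D(19) = 30
Step 2: Merge G(20) + B(28) = 48
Step 3: Merge (E+D)(30) + (G+B)(48) = 78
Read each symbol's code off the tree from the root (left child = 0, right child = 1).

Codes:
  D: 01 (length 2)
  E: 00 (length 2)
  B: 11 (length 2)
  G: 10 (length 2)
Average code length: 156/78 = 2.0000 bits/symbol


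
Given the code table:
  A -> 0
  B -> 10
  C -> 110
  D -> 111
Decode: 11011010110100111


Decoding:
110 -> C
110 -> C
10 -> B
110 -> C
10 -> B
0 -> A
111 -> D


Result: CCBCBAD
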